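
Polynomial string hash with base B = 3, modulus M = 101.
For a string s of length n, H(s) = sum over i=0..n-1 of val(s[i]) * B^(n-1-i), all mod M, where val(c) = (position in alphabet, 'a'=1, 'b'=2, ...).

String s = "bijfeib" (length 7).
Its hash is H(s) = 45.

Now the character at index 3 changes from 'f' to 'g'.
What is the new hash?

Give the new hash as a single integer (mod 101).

Answer: 72

Derivation:
val('f') = 6, val('g') = 7
Position k = 3, exponent = n-1-k = 3
B^3 mod M = 3^3 mod 101 = 27
Delta = (7 - 6) * 27 mod 101 = 27
New hash = (45 + 27) mod 101 = 72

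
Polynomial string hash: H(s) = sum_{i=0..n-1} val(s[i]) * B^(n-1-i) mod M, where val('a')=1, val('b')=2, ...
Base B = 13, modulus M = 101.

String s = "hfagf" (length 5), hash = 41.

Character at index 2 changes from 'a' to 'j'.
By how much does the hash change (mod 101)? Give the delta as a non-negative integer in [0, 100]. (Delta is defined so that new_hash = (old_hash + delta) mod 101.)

Answer: 6

Derivation:
Delta formula: (val(new) - val(old)) * B^(n-1-k) mod M
  val('j') - val('a') = 10 - 1 = 9
  B^(n-1-k) = 13^2 mod 101 = 68
  Delta = 9 * 68 mod 101 = 6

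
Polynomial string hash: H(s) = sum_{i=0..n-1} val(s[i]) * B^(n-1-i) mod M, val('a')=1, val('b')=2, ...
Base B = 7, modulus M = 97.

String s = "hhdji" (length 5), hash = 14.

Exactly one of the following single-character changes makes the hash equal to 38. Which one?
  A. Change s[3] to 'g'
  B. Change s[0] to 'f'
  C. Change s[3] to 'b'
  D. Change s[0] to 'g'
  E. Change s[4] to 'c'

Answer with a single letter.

Answer: D

Derivation:
Option A: s[3]='j'->'g', delta=(7-10)*7^1 mod 97 = 76, hash=14+76 mod 97 = 90
Option B: s[0]='h'->'f', delta=(6-8)*7^4 mod 97 = 48, hash=14+48 mod 97 = 62
Option C: s[3]='j'->'b', delta=(2-10)*7^1 mod 97 = 41, hash=14+41 mod 97 = 55
Option D: s[0]='h'->'g', delta=(7-8)*7^4 mod 97 = 24, hash=14+24 mod 97 = 38 <-- target
Option E: s[4]='i'->'c', delta=(3-9)*7^0 mod 97 = 91, hash=14+91 mod 97 = 8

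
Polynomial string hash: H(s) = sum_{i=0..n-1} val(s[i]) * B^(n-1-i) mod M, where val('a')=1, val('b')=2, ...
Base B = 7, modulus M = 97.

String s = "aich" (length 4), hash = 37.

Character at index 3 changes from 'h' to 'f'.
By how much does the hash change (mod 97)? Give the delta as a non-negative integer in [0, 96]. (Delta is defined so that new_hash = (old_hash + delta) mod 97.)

Answer: 95

Derivation:
Delta formula: (val(new) - val(old)) * B^(n-1-k) mod M
  val('f') - val('h') = 6 - 8 = -2
  B^(n-1-k) = 7^0 mod 97 = 1
  Delta = -2 * 1 mod 97 = 95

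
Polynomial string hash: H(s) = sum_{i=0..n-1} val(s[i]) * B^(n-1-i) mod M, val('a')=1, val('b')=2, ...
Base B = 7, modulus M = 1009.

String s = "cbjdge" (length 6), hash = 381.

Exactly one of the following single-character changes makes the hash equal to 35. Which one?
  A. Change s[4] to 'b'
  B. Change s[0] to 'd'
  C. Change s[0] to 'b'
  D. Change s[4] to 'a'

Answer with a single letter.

Answer: B

Derivation:
Option A: s[4]='g'->'b', delta=(2-7)*7^1 mod 1009 = 974, hash=381+974 mod 1009 = 346
Option B: s[0]='c'->'d', delta=(4-3)*7^5 mod 1009 = 663, hash=381+663 mod 1009 = 35 <-- target
Option C: s[0]='c'->'b', delta=(2-3)*7^5 mod 1009 = 346, hash=381+346 mod 1009 = 727
Option D: s[4]='g'->'a', delta=(1-7)*7^1 mod 1009 = 967, hash=381+967 mod 1009 = 339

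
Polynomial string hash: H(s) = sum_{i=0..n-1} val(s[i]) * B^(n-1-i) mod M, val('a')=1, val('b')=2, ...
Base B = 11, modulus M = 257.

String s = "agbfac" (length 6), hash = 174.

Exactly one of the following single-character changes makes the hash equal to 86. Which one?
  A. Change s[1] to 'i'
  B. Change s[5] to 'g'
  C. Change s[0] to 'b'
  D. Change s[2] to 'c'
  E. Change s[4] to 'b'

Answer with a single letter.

Answer: C

Derivation:
Option A: s[1]='g'->'i', delta=(9-7)*11^4 mod 257 = 241, hash=174+241 mod 257 = 158
Option B: s[5]='c'->'g', delta=(7-3)*11^0 mod 257 = 4, hash=174+4 mod 257 = 178
Option C: s[0]='a'->'b', delta=(2-1)*11^5 mod 257 = 169, hash=174+169 mod 257 = 86 <-- target
Option D: s[2]='b'->'c', delta=(3-2)*11^3 mod 257 = 46, hash=174+46 mod 257 = 220
Option E: s[4]='a'->'b', delta=(2-1)*11^1 mod 257 = 11, hash=174+11 mod 257 = 185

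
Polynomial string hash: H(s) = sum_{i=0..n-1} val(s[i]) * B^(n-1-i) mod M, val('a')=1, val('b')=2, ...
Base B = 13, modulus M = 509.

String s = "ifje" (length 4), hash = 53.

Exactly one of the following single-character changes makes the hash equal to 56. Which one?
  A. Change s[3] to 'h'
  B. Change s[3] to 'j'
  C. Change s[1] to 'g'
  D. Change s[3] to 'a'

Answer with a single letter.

Option A: s[3]='e'->'h', delta=(8-5)*13^0 mod 509 = 3, hash=53+3 mod 509 = 56 <-- target
Option B: s[3]='e'->'j', delta=(10-5)*13^0 mod 509 = 5, hash=53+5 mod 509 = 58
Option C: s[1]='f'->'g', delta=(7-6)*13^2 mod 509 = 169, hash=53+169 mod 509 = 222
Option D: s[3]='e'->'a', delta=(1-5)*13^0 mod 509 = 505, hash=53+505 mod 509 = 49

Answer: A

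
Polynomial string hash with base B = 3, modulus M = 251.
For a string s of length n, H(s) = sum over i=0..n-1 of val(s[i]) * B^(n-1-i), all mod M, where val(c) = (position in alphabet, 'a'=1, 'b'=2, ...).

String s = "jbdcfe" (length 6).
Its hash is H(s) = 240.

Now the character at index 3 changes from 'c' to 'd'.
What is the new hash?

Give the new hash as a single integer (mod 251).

Answer: 249

Derivation:
val('c') = 3, val('d') = 4
Position k = 3, exponent = n-1-k = 2
B^2 mod M = 3^2 mod 251 = 9
Delta = (4 - 3) * 9 mod 251 = 9
New hash = (240 + 9) mod 251 = 249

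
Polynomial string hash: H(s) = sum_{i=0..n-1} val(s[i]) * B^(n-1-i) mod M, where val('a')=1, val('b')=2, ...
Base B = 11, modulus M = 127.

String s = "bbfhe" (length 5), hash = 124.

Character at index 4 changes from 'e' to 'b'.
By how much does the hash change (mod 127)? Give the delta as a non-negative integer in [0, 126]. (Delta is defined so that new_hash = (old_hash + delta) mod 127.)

Delta formula: (val(new) - val(old)) * B^(n-1-k) mod M
  val('b') - val('e') = 2 - 5 = -3
  B^(n-1-k) = 11^0 mod 127 = 1
  Delta = -3 * 1 mod 127 = 124

Answer: 124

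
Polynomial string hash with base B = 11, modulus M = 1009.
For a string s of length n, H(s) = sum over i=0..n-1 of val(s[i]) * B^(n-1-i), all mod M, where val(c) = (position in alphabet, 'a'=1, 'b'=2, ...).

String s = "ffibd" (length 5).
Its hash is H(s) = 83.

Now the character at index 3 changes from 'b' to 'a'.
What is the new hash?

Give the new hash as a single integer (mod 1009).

val('b') = 2, val('a') = 1
Position k = 3, exponent = n-1-k = 1
B^1 mod M = 11^1 mod 1009 = 11
Delta = (1 - 2) * 11 mod 1009 = 998
New hash = (83 + 998) mod 1009 = 72

Answer: 72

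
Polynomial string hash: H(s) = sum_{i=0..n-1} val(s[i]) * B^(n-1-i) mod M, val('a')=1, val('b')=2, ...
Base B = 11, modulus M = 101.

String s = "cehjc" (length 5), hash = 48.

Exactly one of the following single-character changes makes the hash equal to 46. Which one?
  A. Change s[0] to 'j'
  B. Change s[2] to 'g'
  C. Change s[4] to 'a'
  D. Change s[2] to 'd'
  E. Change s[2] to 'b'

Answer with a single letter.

Option A: s[0]='c'->'j', delta=(10-3)*11^4 mod 101 = 73, hash=48+73 mod 101 = 20
Option B: s[2]='h'->'g', delta=(7-8)*11^2 mod 101 = 81, hash=48+81 mod 101 = 28
Option C: s[4]='c'->'a', delta=(1-3)*11^0 mod 101 = 99, hash=48+99 mod 101 = 46 <-- target
Option D: s[2]='h'->'d', delta=(4-8)*11^2 mod 101 = 21, hash=48+21 mod 101 = 69
Option E: s[2]='h'->'b', delta=(2-8)*11^2 mod 101 = 82, hash=48+82 mod 101 = 29

Answer: C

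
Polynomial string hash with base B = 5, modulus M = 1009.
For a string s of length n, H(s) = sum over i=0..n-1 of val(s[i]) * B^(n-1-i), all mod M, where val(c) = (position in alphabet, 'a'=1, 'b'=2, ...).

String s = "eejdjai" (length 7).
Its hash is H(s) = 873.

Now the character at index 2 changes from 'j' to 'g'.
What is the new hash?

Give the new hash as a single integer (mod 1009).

Answer: 7

Derivation:
val('j') = 10, val('g') = 7
Position k = 2, exponent = n-1-k = 4
B^4 mod M = 5^4 mod 1009 = 625
Delta = (7 - 10) * 625 mod 1009 = 143
New hash = (873 + 143) mod 1009 = 7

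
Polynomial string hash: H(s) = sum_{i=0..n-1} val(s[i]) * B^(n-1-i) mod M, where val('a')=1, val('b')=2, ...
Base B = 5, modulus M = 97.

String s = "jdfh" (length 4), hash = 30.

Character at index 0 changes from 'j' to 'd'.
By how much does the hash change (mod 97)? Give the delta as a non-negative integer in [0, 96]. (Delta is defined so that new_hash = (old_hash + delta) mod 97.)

Delta formula: (val(new) - val(old)) * B^(n-1-k) mod M
  val('d') - val('j') = 4 - 10 = -6
  B^(n-1-k) = 5^3 mod 97 = 28
  Delta = -6 * 28 mod 97 = 26

Answer: 26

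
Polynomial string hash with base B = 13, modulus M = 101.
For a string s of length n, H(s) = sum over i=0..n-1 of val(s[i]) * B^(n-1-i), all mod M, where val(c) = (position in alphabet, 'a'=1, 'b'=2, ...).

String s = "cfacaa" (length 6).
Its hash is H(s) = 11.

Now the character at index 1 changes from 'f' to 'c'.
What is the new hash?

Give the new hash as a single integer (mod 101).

Answer: 77

Derivation:
val('f') = 6, val('c') = 3
Position k = 1, exponent = n-1-k = 4
B^4 mod M = 13^4 mod 101 = 79
Delta = (3 - 6) * 79 mod 101 = 66
New hash = (11 + 66) mod 101 = 77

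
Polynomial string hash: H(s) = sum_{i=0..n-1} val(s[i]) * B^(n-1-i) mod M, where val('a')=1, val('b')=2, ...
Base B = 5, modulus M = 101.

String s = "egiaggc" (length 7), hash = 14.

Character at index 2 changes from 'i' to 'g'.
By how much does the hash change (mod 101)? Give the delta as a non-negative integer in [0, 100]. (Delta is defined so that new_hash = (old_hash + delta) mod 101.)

Answer: 63

Derivation:
Delta formula: (val(new) - val(old)) * B^(n-1-k) mod M
  val('g') - val('i') = 7 - 9 = -2
  B^(n-1-k) = 5^4 mod 101 = 19
  Delta = -2 * 19 mod 101 = 63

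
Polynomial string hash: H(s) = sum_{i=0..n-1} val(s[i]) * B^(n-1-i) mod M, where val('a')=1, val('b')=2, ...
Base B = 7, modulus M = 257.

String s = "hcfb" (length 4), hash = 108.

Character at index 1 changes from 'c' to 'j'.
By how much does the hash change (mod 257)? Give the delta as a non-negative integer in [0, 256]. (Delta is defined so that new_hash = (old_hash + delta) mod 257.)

Answer: 86

Derivation:
Delta formula: (val(new) - val(old)) * B^(n-1-k) mod M
  val('j') - val('c') = 10 - 3 = 7
  B^(n-1-k) = 7^2 mod 257 = 49
  Delta = 7 * 49 mod 257 = 86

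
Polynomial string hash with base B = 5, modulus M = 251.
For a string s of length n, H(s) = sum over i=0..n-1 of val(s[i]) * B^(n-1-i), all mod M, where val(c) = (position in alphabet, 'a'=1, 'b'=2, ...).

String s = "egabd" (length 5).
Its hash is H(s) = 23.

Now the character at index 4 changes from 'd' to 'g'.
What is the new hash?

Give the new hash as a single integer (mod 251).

val('d') = 4, val('g') = 7
Position k = 4, exponent = n-1-k = 0
B^0 mod M = 5^0 mod 251 = 1
Delta = (7 - 4) * 1 mod 251 = 3
New hash = (23 + 3) mod 251 = 26

Answer: 26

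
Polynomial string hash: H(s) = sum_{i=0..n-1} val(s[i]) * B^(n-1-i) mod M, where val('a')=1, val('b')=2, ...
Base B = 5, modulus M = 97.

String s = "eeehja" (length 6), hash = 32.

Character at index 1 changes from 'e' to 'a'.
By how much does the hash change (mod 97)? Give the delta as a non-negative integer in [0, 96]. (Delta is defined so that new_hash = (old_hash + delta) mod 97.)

Delta formula: (val(new) - val(old)) * B^(n-1-k) mod M
  val('a') - val('e') = 1 - 5 = -4
  B^(n-1-k) = 5^4 mod 97 = 43
  Delta = -4 * 43 mod 97 = 22

Answer: 22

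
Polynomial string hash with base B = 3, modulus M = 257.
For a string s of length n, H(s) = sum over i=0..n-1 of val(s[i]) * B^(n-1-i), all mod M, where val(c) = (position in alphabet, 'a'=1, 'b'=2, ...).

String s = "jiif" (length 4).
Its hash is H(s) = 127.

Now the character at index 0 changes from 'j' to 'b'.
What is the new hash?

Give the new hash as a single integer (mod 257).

Answer: 168

Derivation:
val('j') = 10, val('b') = 2
Position k = 0, exponent = n-1-k = 3
B^3 mod M = 3^3 mod 257 = 27
Delta = (2 - 10) * 27 mod 257 = 41
New hash = (127 + 41) mod 257 = 168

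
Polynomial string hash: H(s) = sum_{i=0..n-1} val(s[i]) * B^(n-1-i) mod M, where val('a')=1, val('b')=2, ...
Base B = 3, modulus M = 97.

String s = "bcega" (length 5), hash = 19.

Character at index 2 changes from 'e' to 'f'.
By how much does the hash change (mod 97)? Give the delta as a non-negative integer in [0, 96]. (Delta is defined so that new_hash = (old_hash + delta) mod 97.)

Delta formula: (val(new) - val(old)) * B^(n-1-k) mod M
  val('f') - val('e') = 6 - 5 = 1
  B^(n-1-k) = 3^2 mod 97 = 9
  Delta = 1 * 9 mod 97 = 9

Answer: 9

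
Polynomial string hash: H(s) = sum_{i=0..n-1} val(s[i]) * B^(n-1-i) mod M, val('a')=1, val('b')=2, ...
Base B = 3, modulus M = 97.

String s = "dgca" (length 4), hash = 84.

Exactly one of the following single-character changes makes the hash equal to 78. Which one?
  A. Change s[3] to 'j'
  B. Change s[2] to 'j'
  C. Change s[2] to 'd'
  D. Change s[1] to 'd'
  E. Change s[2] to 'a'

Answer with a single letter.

Option A: s[3]='a'->'j', delta=(10-1)*3^0 mod 97 = 9, hash=84+9 mod 97 = 93
Option B: s[2]='c'->'j', delta=(10-3)*3^1 mod 97 = 21, hash=84+21 mod 97 = 8
Option C: s[2]='c'->'d', delta=(4-3)*3^1 mod 97 = 3, hash=84+3 mod 97 = 87
Option D: s[1]='g'->'d', delta=(4-7)*3^2 mod 97 = 70, hash=84+70 mod 97 = 57
Option E: s[2]='c'->'a', delta=(1-3)*3^1 mod 97 = 91, hash=84+91 mod 97 = 78 <-- target

Answer: E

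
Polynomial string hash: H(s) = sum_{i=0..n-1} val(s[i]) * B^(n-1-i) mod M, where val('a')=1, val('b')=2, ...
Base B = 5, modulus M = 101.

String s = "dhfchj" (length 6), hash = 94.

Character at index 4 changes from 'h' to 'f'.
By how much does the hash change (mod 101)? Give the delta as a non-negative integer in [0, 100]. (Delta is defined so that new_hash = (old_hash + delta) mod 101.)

Delta formula: (val(new) - val(old)) * B^(n-1-k) mod M
  val('f') - val('h') = 6 - 8 = -2
  B^(n-1-k) = 5^1 mod 101 = 5
  Delta = -2 * 5 mod 101 = 91

Answer: 91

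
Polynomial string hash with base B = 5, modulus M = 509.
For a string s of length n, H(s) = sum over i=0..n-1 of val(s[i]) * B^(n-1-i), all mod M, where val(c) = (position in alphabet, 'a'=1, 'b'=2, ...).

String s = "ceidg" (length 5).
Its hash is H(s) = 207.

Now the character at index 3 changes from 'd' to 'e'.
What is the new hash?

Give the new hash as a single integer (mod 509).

Answer: 212

Derivation:
val('d') = 4, val('e') = 5
Position k = 3, exponent = n-1-k = 1
B^1 mod M = 5^1 mod 509 = 5
Delta = (5 - 4) * 5 mod 509 = 5
New hash = (207 + 5) mod 509 = 212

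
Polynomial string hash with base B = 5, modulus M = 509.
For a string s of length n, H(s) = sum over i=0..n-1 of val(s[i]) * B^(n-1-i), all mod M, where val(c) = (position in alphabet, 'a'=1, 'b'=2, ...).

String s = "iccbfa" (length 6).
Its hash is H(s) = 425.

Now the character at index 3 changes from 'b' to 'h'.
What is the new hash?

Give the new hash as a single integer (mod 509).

Answer: 66

Derivation:
val('b') = 2, val('h') = 8
Position k = 3, exponent = n-1-k = 2
B^2 mod M = 5^2 mod 509 = 25
Delta = (8 - 2) * 25 mod 509 = 150
New hash = (425 + 150) mod 509 = 66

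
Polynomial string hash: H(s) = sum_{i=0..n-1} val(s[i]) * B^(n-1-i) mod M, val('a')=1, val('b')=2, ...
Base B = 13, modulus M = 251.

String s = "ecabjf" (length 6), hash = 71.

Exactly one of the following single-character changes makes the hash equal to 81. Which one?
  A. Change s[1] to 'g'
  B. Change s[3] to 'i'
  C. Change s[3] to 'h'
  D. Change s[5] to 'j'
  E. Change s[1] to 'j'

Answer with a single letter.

Option A: s[1]='c'->'g', delta=(7-3)*13^4 mod 251 = 39, hash=71+39 mod 251 = 110
Option B: s[3]='b'->'i', delta=(9-2)*13^2 mod 251 = 179, hash=71+179 mod 251 = 250
Option C: s[3]='b'->'h', delta=(8-2)*13^2 mod 251 = 10, hash=71+10 mod 251 = 81 <-- target
Option D: s[5]='f'->'j', delta=(10-6)*13^0 mod 251 = 4, hash=71+4 mod 251 = 75
Option E: s[1]='c'->'j', delta=(10-3)*13^4 mod 251 = 131, hash=71+131 mod 251 = 202

Answer: C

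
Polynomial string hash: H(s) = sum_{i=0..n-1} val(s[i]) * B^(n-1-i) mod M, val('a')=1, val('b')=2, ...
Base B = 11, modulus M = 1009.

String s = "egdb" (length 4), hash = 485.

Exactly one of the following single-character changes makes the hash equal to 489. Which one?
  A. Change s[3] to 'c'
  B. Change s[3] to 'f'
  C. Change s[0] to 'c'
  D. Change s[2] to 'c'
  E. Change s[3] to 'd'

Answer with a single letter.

Option A: s[3]='b'->'c', delta=(3-2)*11^0 mod 1009 = 1, hash=485+1 mod 1009 = 486
Option B: s[3]='b'->'f', delta=(6-2)*11^0 mod 1009 = 4, hash=485+4 mod 1009 = 489 <-- target
Option C: s[0]='e'->'c', delta=(3-5)*11^3 mod 1009 = 365, hash=485+365 mod 1009 = 850
Option D: s[2]='d'->'c', delta=(3-4)*11^1 mod 1009 = 998, hash=485+998 mod 1009 = 474
Option E: s[3]='b'->'d', delta=(4-2)*11^0 mod 1009 = 2, hash=485+2 mod 1009 = 487

Answer: B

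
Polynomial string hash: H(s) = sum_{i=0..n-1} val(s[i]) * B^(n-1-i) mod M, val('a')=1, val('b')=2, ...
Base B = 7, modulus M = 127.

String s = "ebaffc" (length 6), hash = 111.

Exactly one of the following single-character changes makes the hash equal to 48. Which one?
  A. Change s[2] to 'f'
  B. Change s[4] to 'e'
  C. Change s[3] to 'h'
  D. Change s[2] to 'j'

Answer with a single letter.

Answer: A

Derivation:
Option A: s[2]='a'->'f', delta=(6-1)*7^3 mod 127 = 64, hash=111+64 mod 127 = 48 <-- target
Option B: s[4]='f'->'e', delta=(5-6)*7^1 mod 127 = 120, hash=111+120 mod 127 = 104
Option C: s[3]='f'->'h', delta=(8-6)*7^2 mod 127 = 98, hash=111+98 mod 127 = 82
Option D: s[2]='a'->'j', delta=(10-1)*7^3 mod 127 = 39, hash=111+39 mod 127 = 23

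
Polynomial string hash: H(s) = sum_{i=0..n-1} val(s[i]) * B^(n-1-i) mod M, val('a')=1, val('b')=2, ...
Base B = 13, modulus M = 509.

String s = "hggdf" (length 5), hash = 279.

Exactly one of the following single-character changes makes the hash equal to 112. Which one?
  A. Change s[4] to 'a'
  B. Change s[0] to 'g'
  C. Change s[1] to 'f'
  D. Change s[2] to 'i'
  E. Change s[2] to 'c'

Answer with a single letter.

Answer: E

Derivation:
Option A: s[4]='f'->'a', delta=(1-6)*13^0 mod 509 = 504, hash=279+504 mod 509 = 274
Option B: s[0]='h'->'g', delta=(7-8)*13^4 mod 509 = 452, hash=279+452 mod 509 = 222
Option C: s[1]='g'->'f', delta=(6-7)*13^3 mod 509 = 348, hash=279+348 mod 509 = 118
Option D: s[2]='g'->'i', delta=(9-7)*13^2 mod 509 = 338, hash=279+338 mod 509 = 108
Option E: s[2]='g'->'c', delta=(3-7)*13^2 mod 509 = 342, hash=279+342 mod 509 = 112 <-- target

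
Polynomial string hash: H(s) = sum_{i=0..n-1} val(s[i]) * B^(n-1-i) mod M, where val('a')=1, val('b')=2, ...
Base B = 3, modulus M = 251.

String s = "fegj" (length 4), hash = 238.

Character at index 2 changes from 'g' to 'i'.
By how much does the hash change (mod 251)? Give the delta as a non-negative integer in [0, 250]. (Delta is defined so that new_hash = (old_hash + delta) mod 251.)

Answer: 6

Derivation:
Delta formula: (val(new) - val(old)) * B^(n-1-k) mod M
  val('i') - val('g') = 9 - 7 = 2
  B^(n-1-k) = 3^1 mod 251 = 3
  Delta = 2 * 3 mod 251 = 6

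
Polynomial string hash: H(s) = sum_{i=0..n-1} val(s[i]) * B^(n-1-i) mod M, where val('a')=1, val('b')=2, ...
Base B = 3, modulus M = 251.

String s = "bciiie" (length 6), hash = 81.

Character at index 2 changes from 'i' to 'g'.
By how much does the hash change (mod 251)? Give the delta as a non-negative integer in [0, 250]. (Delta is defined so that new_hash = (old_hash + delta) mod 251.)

Delta formula: (val(new) - val(old)) * B^(n-1-k) mod M
  val('g') - val('i') = 7 - 9 = -2
  B^(n-1-k) = 3^3 mod 251 = 27
  Delta = -2 * 27 mod 251 = 197

Answer: 197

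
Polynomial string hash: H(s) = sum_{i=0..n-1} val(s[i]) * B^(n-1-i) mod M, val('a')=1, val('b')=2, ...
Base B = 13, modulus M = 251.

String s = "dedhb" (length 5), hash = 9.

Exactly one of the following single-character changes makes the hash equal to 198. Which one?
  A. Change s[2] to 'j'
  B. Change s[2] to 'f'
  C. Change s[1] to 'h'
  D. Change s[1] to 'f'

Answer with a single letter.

Answer: D

Derivation:
Option A: s[2]='d'->'j', delta=(10-4)*13^2 mod 251 = 10, hash=9+10 mod 251 = 19
Option B: s[2]='d'->'f', delta=(6-4)*13^2 mod 251 = 87, hash=9+87 mod 251 = 96
Option C: s[1]='e'->'h', delta=(8-5)*13^3 mod 251 = 65, hash=9+65 mod 251 = 74
Option D: s[1]='e'->'f', delta=(6-5)*13^3 mod 251 = 189, hash=9+189 mod 251 = 198 <-- target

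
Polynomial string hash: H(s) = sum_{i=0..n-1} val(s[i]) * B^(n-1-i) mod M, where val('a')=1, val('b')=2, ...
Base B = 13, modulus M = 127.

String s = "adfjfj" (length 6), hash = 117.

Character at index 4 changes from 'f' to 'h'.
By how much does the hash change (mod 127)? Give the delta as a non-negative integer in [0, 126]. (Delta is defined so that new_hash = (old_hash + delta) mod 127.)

Answer: 26

Derivation:
Delta formula: (val(new) - val(old)) * B^(n-1-k) mod M
  val('h') - val('f') = 8 - 6 = 2
  B^(n-1-k) = 13^1 mod 127 = 13
  Delta = 2 * 13 mod 127 = 26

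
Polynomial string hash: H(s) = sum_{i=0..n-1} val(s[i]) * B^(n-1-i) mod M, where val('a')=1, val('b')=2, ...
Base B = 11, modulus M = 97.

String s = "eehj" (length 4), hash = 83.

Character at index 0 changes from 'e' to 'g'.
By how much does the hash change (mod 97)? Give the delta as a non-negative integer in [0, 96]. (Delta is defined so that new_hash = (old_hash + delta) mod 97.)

Answer: 43

Derivation:
Delta formula: (val(new) - val(old)) * B^(n-1-k) mod M
  val('g') - val('e') = 7 - 5 = 2
  B^(n-1-k) = 11^3 mod 97 = 70
  Delta = 2 * 70 mod 97 = 43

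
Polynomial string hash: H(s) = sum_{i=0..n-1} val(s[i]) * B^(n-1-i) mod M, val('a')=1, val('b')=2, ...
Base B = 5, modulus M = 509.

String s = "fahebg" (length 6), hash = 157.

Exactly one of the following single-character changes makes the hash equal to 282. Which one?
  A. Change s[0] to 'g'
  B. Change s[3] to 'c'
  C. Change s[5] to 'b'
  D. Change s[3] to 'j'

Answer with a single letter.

Option A: s[0]='f'->'g', delta=(7-6)*5^5 mod 509 = 71, hash=157+71 mod 509 = 228
Option B: s[3]='e'->'c', delta=(3-5)*5^2 mod 509 = 459, hash=157+459 mod 509 = 107
Option C: s[5]='g'->'b', delta=(2-7)*5^0 mod 509 = 504, hash=157+504 mod 509 = 152
Option D: s[3]='e'->'j', delta=(10-5)*5^2 mod 509 = 125, hash=157+125 mod 509 = 282 <-- target

Answer: D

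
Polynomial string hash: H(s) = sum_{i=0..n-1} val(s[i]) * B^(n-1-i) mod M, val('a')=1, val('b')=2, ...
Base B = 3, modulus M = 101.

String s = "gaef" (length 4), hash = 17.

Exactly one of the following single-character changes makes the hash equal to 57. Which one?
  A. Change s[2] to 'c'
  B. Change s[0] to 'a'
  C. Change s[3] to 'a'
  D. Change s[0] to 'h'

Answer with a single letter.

Option A: s[2]='e'->'c', delta=(3-5)*3^1 mod 101 = 95, hash=17+95 mod 101 = 11
Option B: s[0]='g'->'a', delta=(1-7)*3^3 mod 101 = 40, hash=17+40 mod 101 = 57 <-- target
Option C: s[3]='f'->'a', delta=(1-6)*3^0 mod 101 = 96, hash=17+96 mod 101 = 12
Option D: s[0]='g'->'h', delta=(8-7)*3^3 mod 101 = 27, hash=17+27 mod 101 = 44

Answer: B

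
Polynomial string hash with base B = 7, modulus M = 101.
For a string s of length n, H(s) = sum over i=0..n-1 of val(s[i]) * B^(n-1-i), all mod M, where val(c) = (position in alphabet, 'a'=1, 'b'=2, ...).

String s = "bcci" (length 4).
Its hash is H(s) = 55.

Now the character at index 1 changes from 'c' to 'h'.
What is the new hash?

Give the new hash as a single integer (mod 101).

val('c') = 3, val('h') = 8
Position k = 1, exponent = n-1-k = 2
B^2 mod M = 7^2 mod 101 = 49
Delta = (8 - 3) * 49 mod 101 = 43
New hash = (55 + 43) mod 101 = 98

Answer: 98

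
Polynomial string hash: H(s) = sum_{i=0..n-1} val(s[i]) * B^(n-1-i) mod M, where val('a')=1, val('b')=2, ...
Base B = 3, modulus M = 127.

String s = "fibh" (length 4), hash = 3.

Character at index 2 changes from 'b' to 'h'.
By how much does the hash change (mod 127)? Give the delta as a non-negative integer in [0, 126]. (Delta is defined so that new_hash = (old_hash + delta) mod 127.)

Answer: 18

Derivation:
Delta formula: (val(new) - val(old)) * B^(n-1-k) mod M
  val('h') - val('b') = 8 - 2 = 6
  B^(n-1-k) = 3^1 mod 127 = 3
  Delta = 6 * 3 mod 127 = 18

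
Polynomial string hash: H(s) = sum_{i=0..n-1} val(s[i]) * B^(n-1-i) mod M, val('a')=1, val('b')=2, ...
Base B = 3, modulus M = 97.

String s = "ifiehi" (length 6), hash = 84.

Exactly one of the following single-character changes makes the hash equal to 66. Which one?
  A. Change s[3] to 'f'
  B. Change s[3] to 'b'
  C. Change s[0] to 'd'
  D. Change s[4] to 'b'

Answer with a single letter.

Option A: s[3]='e'->'f', delta=(6-5)*3^2 mod 97 = 9, hash=84+9 mod 97 = 93
Option B: s[3]='e'->'b', delta=(2-5)*3^2 mod 97 = 70, hash=84+70 mod 97 = 57
Option C: s[0]='i'->'d', delta=(4-9)*3^5 mod 97 = 46, hash=84+46 mod 97 = 33
Option D: s[4]='h'->'b', delta=(2-8)*3^1 mod 97 = 79, hash=84+79 mod 97 = 66 <-- target

Answer: D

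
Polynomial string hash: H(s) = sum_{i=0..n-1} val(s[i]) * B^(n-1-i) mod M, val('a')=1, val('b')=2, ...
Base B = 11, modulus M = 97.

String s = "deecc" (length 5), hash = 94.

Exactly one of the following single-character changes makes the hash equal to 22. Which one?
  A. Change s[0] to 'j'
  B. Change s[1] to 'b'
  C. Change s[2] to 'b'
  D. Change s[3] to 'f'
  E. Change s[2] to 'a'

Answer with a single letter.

Option A: s[0]='d'->'j', delta=(10-4)*11^4 mod 97 = 61, hash=94+61 mod 97 = 58
Option B: s[1]='e'->'b', delta=(2-5)*11^3 mod 97 = 81, hash=94+81 mod 97 = 78
Option C: s[2]='e'->'b', delta=(2-5)*11^2 mod 97 = 25, hash=94+25 mod 97 = 22 <-- target
Option D: s[3]='c'->'f', delta=(6-3)*11^1 mod 97 = 33, hash=94+33 mod 97 = 30
Option E: s[2]='e'->'a', delta=(1-5)*11^2 mod 97 = 1, hash=94+1 mod 97 = 95

Answer: C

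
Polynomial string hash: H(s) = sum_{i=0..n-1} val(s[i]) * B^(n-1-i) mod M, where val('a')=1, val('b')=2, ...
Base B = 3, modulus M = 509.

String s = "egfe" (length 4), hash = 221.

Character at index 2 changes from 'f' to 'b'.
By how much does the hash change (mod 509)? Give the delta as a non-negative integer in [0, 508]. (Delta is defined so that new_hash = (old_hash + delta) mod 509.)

Delta formula: (val(new) - val(old)) * B^(n-1-k) mod M
  val('b') - val('f') = 2 - 6 = -4
  B^(n-1-k) = 3^1 mod 509 = 3
  Delta = -4 * 3 mod 509 = 497

Answer: 497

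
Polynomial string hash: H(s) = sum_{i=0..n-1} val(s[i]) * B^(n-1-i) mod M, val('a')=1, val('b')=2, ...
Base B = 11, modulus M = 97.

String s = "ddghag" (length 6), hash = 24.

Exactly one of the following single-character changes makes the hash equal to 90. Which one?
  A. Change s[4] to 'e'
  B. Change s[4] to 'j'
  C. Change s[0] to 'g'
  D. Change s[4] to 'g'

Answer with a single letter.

Answer: D

Derivation:
Option A: s[4]='a'->'e', delta=(5-1)*11^1 mod 97 = 44, hash=24+44 mod 97 = 68
Option B: s[4]='a'->'j', delta=(10-1)*11^1 mod 97 = 2, hash=24+2 mod 97 = 26
Option C: s[0]='d'->'g', delta=(7-4)*11^5 mod 97 = 93, hash=24+93 mod 97 = 20
Option D: s[4]='a'->'g', delta=(7-1)*11^1 mod 97 = 66, hash=24+66 mod 97 = 90 <-- target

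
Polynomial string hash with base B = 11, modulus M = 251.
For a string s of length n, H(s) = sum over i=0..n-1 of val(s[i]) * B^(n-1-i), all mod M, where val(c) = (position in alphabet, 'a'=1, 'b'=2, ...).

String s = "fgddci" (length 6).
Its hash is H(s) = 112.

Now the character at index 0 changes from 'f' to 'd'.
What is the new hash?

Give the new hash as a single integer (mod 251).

val('f') = 6, val('d') = 4
Position k = 0, exponent = n-1-k = 5
B^5 mod M = 11^5 mod 251 = 160
Delta = (4 - 6) * 160 mod 251 = 182
New hash = (112 + 182) mod 251 = 43

Answer: 43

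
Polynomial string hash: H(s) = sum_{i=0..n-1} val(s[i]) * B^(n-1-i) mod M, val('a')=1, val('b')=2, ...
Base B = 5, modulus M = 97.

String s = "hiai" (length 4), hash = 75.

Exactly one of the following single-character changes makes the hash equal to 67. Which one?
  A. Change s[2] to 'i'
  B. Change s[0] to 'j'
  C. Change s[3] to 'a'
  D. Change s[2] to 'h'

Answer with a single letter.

Option A: s[2]='a'->'i', delta=(9-1)*5^1 mod 97 = 40, hash=75+40 mod 97 = 18
Option B: s[0]='h'->'j', delta=(10-8)*5^3 mod 97 = 56, hash=75+56 mod 97 = 34
Option C: s[3]='i'->'a', delta=(1-9)*5^0 mod 97 = 89, hash=75+89 mod 97 = 67 <-- target
Option D: s[2]='a'->'h', delta=(8-1)*5^1 mod 97 = 35, hash=75+35 mod 97 = 13

Answer: C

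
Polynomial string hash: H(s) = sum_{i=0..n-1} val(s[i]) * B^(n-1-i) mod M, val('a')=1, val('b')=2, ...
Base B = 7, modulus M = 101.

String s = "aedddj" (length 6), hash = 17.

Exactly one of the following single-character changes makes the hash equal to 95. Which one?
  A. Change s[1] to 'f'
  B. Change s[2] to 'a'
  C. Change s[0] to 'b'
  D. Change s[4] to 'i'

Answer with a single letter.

Answer: A

Derivation:
Option A: s[1]='e'->'f', delta=(6-5)*7^4 mod 101 = 78, hash=17+78 mod 101 = 95 <-- target
Option B: s[2]='d'->'a', delta=(1-4)*7^3 mod 101 = 82, hash=17+82 mod 101 = 99
Option C: s[0]='a'->'b', delta=(2-1)*7^5 mod 101 = 41, hash=17+41 mod 101 = 58
Option D: s[4]='d'->'i', delta=(9-4)*7^1 mod 101 = 35, hash=17+35 mod 101 = 52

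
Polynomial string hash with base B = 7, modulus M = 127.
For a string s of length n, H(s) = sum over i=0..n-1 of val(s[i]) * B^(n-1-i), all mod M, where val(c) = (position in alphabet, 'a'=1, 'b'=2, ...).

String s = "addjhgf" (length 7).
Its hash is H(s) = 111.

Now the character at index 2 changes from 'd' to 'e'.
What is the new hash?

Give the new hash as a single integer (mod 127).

val('d') = 4, val('e') = 5
Position k = 2, exponent = n-1-k = 4
B^4 mod M = 7^4 mod 127 = 115
Delta = (5 - 4) * 115 mod 127 = 115
New hash = (111 + 115) mod 127 = 99

Answer: 99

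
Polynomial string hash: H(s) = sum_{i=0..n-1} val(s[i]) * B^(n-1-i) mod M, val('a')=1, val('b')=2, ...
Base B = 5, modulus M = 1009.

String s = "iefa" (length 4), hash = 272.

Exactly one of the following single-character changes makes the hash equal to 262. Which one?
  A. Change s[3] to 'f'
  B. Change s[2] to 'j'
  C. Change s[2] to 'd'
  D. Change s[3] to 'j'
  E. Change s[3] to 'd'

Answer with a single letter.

Answer: C

Derivation:
Option A: s[3]='a'->'f', delta=(6-1)*5^0 mod 1009 = 5, hash=272+5 mod 1009 = 277
Option B: s[2]='f'->'j', delta=(10-6)*5^1 mod 1009 = 20, hash=272+20 mod 1009 = 292
Option C: s[2]='f'->'d', delta=(4-6)*5^1 mod 1009 = 999, hash=272+999 mod 1009 = 262 <-- target
Option D: s[3]='a'->'j', delta=(10-1)*5^0 mod 1009 = 9, hash=272+9 mod 1009 = 281
Option E: s[3]='a'->'d', delta=(4-1)*5^0 mod 1009 = 3, hash=272+3 mod 1009 = 275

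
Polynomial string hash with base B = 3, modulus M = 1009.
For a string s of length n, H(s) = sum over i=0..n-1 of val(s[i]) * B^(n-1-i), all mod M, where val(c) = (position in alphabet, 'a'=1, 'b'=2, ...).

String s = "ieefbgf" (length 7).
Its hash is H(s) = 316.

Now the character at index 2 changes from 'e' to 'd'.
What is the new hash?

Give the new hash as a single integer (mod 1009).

Answer: 235

Derivation:
val('e') = 5, val('d') = 4
Position k = 2, exponent = n-1-k = 4
B^4 mod M = 3^4 mod 1009 = 81
Delta = (4 - 5) * 81 mod 1009 = 928
New hash = (316 + 928) mod 1009 = 235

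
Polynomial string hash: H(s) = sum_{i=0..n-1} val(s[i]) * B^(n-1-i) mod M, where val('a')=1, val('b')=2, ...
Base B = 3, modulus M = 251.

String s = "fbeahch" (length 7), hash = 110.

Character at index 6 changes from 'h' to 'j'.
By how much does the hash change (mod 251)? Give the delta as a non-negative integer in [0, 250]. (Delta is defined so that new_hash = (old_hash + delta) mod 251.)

Answer: 2

Derivation:
Delta formula: (val(new) - val(old)) * B^(n-1-k) mod M
  val('j') - val('h') = 10 - 8 = 2
  B^(n-1-k) = 3^0 mod 251 = 1
  Delta = 2 * 1 mod 251 = 2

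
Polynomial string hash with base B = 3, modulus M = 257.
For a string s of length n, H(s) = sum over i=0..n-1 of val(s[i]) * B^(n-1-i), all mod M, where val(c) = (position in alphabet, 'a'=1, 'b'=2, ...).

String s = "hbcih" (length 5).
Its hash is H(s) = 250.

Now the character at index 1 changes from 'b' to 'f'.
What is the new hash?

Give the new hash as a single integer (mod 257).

Answer: 101

Derivation:
val('b') = 2, val('f') = 6
Position k = 1, exponent = n-1-k = 3
B^3 mod M = 3^3 mod 257 = 27
Delta = (6 - 2) * 27 mod 257 = 108
New hash = (250 + 108) mod 257 = 101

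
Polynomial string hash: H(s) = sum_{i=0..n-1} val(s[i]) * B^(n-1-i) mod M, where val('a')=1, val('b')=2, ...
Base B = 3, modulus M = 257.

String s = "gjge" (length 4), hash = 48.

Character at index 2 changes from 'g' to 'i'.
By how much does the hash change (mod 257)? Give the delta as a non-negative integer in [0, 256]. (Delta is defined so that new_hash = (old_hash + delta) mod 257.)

Answer: 6

Derivation:
Delta formula: (val(new) - val(old)) * B^(n-1-k) mod M
  val('i') - val('g') = 9 - 7 = 2
  B^(n-1-k) = 3^1 mod 257 = 3
  Delta = 2 * 3 mod 257 = 6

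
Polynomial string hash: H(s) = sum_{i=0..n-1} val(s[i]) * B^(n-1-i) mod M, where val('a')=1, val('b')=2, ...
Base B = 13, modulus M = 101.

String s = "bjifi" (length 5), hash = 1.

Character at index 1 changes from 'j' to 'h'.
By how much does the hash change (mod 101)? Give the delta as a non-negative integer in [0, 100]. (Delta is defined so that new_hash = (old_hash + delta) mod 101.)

Delta formula: (val(new) - val(old)) * B^(n-1-k) mod M
  val('h') - val('j') = 8 - 10 = -2
  B^(n-1-k) = 13^3 mod 101 = 76
  Delta = -2 * 76 mod 101 = 50

Answer: 50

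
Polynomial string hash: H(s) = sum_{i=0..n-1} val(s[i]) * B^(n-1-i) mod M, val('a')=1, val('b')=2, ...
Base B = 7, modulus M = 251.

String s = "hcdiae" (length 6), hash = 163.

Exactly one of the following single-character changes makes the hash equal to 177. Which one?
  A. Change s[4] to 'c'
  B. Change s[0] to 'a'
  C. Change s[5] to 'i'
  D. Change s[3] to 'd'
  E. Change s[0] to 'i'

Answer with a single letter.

Answer: A

Derivation:
Option A: s[4]='a'->'c', delta=(3-1)*7^1 mod 251 = 14, hash=163+14 mod 251 = 177 <-- target
Option B: s[0]='h'->'a', delta=(1-8)*7^5 mod 251 = 70, hash=163+70 mod 251 = 233
Option C: s[5]='e'->'i', delta=(9-5)*7^0 mod 251 = 4, hash=163+4 mod 251 = 167
Option D: s[3]='i'->'d', delta=(4-9)*7^2 mod 251 = 6, hash=163+6 mod 251 = 169
Option E: s[0]='h'->'i', delta=(9-8)*7^5 mod 251 = 241, hash=163+241 mod 251 = 153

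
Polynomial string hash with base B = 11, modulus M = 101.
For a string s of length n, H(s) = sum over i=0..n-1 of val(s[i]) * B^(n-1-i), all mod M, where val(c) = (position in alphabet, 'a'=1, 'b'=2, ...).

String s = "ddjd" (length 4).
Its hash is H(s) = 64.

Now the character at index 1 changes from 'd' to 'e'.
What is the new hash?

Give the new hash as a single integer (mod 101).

Answer: 84

Derivation:
val('d') = 4, val('e') = 5
Position k = 1, exponent = n-1-k = 2
B^2 mod M = 11^2 mod 101 = 20
Delta = (5 - 4) * 20 mod 101 = 20
New hash = (64 + 20) mod 101 = 84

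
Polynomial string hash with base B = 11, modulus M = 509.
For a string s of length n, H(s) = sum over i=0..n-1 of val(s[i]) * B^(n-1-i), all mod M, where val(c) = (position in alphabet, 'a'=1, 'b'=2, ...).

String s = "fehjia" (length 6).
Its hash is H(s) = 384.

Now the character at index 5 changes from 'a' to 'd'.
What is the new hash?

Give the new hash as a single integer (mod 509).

val('a') = 1, val('d') = 4
Position k = 5, exponent = n-1-k = 0
B^0 mod M = 11^0 mod 509 = 1
Delta = (4 - 1) * 1 mod 509 = 3
New hash = (384 + 3) mod 509 = 387

Answer: 387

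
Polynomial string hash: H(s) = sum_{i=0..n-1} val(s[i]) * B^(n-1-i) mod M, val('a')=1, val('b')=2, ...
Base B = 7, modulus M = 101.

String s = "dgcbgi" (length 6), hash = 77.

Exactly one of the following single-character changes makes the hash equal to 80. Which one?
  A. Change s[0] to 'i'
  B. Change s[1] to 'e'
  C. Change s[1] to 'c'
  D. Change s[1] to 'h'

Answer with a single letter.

Answer: A

Derivation:
Option A: s[0]='d'->'i', delta=(9-4)*7^5 mod 101 = 3, hash=77+3 mod 101 = 80 <-- target
Option B: s[1]='g'->'e', delta=(5-7)*7^4 mod 101 = 46, hash=77+46 mod 101 = 22
Option C: s[1]='g'->'c', delta=(3-7)*7^4 mod 101 = 92, hash=77+92 mod 101 = 68
Option D: s[1]='g'->'h', delta=(8-7)*7^4 mod 101 = 78, hash=77+78 mod 101 = 54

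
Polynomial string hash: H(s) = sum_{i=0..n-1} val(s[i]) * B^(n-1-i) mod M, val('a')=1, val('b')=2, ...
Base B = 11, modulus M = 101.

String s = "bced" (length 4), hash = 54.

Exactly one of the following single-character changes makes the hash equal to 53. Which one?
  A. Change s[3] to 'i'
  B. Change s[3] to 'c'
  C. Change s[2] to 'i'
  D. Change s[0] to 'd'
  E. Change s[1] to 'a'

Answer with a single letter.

Answer: B

Derivation:
Option A: s[3]='d'->'i', delta=(9-4)*11^0 mod 101 = 5, hash=54+5 mod 101 = 59
Option B: s[3]='d'->'c', delta=(3-4)*11^0 mod 101 = 100, hash=54+100 mod 101 = 53 <-- target
Option C: s[2]='e'->'i', delta=(9-5)*11^1 mod 101 = 44, hash=54+44 mod 101 = 98
Option D: s[0]='b'->'d', delta=(4-2)*11^3 mod 101 = 36, hash=54+36 mod 101 = 90
Option E: s[1]='c'->'a', delta=(1-3)*11^2 mod 101 = 61, hash=54+61 mod 101 = 14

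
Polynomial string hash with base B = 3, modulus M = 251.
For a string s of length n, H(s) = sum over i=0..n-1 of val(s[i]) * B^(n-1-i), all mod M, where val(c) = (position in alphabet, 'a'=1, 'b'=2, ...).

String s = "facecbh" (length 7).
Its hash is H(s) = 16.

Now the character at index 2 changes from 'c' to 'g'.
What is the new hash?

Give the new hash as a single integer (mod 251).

Answer: 89

Derivation:
val('c') = 3, val('g') = 7
Position k = 2, exponent = n-1-k = 4
B^4 mod M = 3^4 mod 251 = 81
Delta = (7 - 3) * 81 mod 251 = 73
New hash = (16 + 73) mod 251 = 89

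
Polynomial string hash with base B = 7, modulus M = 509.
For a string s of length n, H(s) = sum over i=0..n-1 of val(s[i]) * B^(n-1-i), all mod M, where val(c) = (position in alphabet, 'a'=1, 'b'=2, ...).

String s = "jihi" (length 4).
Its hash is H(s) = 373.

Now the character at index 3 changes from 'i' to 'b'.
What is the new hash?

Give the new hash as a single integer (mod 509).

val('i') = 9, val('b') = 2
Position k = 3, exponent = n-1-k = 0
B^0 mod M = 7^0 mod 509 = 1
Delta = (2 - 9) * 1 mod 509 = 502
New hash = (373 + 502) mod 509 = 366

Answer: 366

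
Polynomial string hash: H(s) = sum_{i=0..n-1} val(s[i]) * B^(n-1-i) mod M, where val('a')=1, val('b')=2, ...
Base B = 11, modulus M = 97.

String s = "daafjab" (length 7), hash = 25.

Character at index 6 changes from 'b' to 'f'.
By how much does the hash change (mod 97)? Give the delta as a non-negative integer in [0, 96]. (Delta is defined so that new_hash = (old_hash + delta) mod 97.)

Delta formula: (val(new) - val(old)) * B^(n-1-k) mod M
  val('f') - val('b') = 6 - 2 = 4
  B^(n-1-k) = 11^0 mod 97 = 1
  Delta = 4 * 1 mod 97 = 4

Answer: 4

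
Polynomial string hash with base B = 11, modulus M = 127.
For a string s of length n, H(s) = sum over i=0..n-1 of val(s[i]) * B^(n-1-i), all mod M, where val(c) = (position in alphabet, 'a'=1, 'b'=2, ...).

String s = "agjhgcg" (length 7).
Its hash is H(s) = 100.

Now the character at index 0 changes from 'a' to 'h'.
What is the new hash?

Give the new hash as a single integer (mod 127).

Answer: 112

Derivation:
val('a') = 1, val('h') = 8
Position k = 0, exponent = n-1-k = 6
B^6 mod M = 11^6 mod 127 = 38
Delta = (8 - 1) * 38 mod 127 = 12
New hash = (100 + 12) mod 127 = 112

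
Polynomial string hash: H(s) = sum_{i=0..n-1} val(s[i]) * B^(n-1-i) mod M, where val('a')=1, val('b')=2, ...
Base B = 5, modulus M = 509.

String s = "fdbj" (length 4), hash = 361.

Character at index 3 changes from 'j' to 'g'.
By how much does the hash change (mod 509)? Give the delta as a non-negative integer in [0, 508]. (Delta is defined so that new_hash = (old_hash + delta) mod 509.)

Answer: 506

Derivation:
Delta formula: (val(new) - val(old)) * B^(n-1-k) mod M
  val('g') - val('j') = 7 - 10 = -3
  B^(n-1-k) = 5^0 mod 509 = 1
  Delta = -3 * 1 mod 509 = 506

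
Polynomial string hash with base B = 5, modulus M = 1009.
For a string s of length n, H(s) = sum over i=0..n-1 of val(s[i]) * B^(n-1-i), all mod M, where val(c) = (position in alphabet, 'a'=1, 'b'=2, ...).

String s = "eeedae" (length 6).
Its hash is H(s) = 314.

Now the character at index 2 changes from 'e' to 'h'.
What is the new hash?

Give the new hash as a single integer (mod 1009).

val('e') = 5, val('h') = 8
Position k = 2, exponent = n-1-k = 3
B^3 mod M = 5^3 mod 1009 = 125
Delta = (8 - 5) * 125 mod 1009 = 375
New hash = (314 + 375) mod 1009 = 689

Answer: 689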